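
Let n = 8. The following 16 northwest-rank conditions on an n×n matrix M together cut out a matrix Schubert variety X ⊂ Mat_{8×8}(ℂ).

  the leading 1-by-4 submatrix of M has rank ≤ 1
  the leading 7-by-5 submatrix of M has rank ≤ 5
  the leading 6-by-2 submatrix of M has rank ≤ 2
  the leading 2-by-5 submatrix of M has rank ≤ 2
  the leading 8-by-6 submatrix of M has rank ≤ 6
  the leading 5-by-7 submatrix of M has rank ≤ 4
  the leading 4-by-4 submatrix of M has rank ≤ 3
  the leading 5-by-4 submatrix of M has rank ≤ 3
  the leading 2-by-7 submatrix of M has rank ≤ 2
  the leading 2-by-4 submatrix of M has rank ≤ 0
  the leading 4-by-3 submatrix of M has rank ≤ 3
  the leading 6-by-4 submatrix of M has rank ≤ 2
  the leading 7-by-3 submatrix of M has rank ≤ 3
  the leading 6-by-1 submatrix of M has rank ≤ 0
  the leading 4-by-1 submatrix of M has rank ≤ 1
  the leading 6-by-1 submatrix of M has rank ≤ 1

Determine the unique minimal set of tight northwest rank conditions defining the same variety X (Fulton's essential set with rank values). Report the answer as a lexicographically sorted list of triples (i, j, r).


The tightest implied rank at each (i,j), from the 16 conditions:

  i=1: 0  0  0  0  1  1  1  1
  i=2: 0  0  0  0  1  2  2  2
  i=3: 0  1  1  1  2  3  3  3
  i=4: 0  1  2  2  3  4  4  4
  i=5: 0  1  2  2  3  4  4  5
  i=6: 0  1  2  2  3  4  5  6
  i=7: 1  2  3  3  4  5  6  7
  i=8: 1  2  3  4  5  6  7  8

giving w = (5, 6, 2, 3, 8, 7, 1, 4) via Δ²R.

4 SE-corners of the 15-cell Rothe diagram give Ess(w):

[(2, 4, 0), (5, 7, 4), (6, 1, 0), (6, 4, 2)]


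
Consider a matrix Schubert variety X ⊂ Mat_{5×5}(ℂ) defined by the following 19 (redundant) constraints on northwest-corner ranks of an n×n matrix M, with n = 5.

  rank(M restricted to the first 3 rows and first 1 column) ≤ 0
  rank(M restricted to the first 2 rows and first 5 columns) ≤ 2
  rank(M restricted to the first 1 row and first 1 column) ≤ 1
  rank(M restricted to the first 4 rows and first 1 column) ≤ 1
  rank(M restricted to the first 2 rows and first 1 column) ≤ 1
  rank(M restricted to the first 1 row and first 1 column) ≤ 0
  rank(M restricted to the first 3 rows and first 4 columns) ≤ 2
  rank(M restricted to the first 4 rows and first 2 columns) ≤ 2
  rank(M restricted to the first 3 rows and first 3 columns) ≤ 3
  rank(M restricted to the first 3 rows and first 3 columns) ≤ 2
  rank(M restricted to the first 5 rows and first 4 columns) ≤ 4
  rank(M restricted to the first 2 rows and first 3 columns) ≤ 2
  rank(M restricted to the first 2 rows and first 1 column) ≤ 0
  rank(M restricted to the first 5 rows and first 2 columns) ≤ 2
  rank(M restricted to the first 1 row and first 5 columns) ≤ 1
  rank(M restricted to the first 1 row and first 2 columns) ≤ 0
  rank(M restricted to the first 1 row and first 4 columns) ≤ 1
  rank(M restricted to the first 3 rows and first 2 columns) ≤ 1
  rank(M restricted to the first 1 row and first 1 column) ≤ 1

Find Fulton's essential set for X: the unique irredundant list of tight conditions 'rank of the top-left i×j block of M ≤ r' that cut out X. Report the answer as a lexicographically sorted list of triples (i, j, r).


Rank table r_w(5×5) implied by the 19 constraints:

  row 1: 0, 0, 1, 1, 1
  row 2: 0, 1, 2, 2, 2
  row 3: 0, 1, 2, 2, 3
  row 4: 1, 2, 3, 3, 4
  row 5: 1, 2, 3, 4, 5

reading off 1-entries of Δ²R: w = (3, 2, 5, 1, 4).

D(w) has 5 cells with 3 SE-corners; essential set:

[(1, 2, 0), (3, 1, 0), (3, 4, 2)]


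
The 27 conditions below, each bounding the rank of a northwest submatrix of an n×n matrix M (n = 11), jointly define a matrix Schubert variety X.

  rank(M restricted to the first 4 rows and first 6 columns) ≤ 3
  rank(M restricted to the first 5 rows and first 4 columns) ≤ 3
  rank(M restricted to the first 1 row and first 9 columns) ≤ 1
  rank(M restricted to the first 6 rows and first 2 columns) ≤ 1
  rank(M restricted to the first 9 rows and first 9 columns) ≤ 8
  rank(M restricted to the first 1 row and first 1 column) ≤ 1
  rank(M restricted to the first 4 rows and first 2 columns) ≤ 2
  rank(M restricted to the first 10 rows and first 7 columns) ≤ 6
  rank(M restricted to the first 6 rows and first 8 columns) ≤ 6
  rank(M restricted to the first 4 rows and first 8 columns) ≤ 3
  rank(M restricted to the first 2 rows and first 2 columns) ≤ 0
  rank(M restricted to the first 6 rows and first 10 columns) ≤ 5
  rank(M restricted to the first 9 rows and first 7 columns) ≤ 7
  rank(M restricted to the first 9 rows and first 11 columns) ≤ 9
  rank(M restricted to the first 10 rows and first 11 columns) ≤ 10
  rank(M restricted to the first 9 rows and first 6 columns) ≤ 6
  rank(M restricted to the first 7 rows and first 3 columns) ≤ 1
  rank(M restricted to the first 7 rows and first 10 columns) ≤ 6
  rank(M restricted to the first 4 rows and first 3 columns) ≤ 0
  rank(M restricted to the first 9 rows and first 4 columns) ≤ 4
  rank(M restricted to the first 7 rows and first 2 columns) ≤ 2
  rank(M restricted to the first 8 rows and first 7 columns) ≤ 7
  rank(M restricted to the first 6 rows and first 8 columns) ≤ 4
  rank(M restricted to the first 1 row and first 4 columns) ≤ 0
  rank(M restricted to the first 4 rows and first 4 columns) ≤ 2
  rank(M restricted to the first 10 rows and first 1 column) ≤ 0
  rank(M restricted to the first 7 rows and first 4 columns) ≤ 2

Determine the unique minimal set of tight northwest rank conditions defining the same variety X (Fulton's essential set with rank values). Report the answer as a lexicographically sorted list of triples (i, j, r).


Rank table r_w(11×11) implied by the 27 constraints:

  row 1: 0 0 0 0 1 1 1 1 1 1 1
  row 2: 0 0 0 1 2 2 2 2 2 2 2
  row 3: 0 0 0 1 2 3 3 3 3 3 3
  row 4: 0 0 0 1 2 3 3 3 4 4 4
  row 5: 0 1 1 2 3 4 4 4 5 5 5
  row 6: 0 1 1 2 3 4 4 4 5 5 6
  row 7: 0 1 1 2 3 4 5 5 6 6 7
  row 8: 0 1 2 3 4 5 6 6 7 7 8
  row 9: 0 1 2 3 4 5 6 7 8 8 9
  row 10: 0 1 2 3 4 5 6 7 8 9 10
  row 11: 1 2 3 4 5 6 7 8 9 10 11

hence w(1..11) = (5, 4, 6, 9, 2, 11, 7, 3, 8, 10, 1).

7 SE-corners of the 26-cell Rothe diagram give Ess(w):

[(1, 4, 0), (4, 3, 0), (4, 8, 3), (6, 8, 4), (6, 10, 5), (7, 3, 1), (10, 1, 0)]


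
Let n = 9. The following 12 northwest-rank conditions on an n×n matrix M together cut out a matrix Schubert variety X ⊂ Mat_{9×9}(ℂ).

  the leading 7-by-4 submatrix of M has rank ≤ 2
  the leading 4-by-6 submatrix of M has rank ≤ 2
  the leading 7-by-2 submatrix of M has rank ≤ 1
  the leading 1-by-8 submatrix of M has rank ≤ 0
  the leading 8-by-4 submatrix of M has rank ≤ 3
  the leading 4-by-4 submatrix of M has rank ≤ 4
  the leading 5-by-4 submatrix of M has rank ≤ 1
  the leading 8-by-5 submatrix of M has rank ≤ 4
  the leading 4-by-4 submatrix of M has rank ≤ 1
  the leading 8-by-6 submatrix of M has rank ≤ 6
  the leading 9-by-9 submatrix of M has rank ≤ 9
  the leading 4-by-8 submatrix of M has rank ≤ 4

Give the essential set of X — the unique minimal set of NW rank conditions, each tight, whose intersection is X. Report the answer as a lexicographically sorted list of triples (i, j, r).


Recovering R(i,j) via the rank-extension bound from the 12 conditions:

  R[1]: 0 | 0 | 0 | 0 | 0 | 0 | 0 | 0 | 1
  R[2]: 1 | 1 | 1 | 1 | 1 | 1 | 1 | 1 | 2
  R[3]: 1 | 1 | 1 | 1 | 2 | 2 | 2 | 2 | 3
  R[4]: 1 | 1 | 1 | 1 | 2 | 2 | 3 | 3 | 4
  R[5]: 1 | 1 | 1 | 1 | 2 | 3 | 4 | 4 | 5
  R[6]: 1 | 1 | 2 | 2 | 3 | 4 | 5 | 5 | 6
  R[7]: 1 | 1 | 2 | 2 | 3 | 4 | 5 | 6 | 7
  R[8]: 1 | 2 | 3 | 3 | 4 | 5 | 6 | 7 | 8
  R[9]: 1 | 2 | 3 | 4 | 5 | 6 | 7 | 8 | 9

reading off 1-entries of Δ²R: w = (9, 1, 5, 7, 6, 3, 8, 2, 4).

D(w) has 21 cells with 5 SE-corners; essential set:

[(1, 8, 0), (4, 6, 2), (5, 4, 1), (7, 2, 1), (7, 4, 2)]


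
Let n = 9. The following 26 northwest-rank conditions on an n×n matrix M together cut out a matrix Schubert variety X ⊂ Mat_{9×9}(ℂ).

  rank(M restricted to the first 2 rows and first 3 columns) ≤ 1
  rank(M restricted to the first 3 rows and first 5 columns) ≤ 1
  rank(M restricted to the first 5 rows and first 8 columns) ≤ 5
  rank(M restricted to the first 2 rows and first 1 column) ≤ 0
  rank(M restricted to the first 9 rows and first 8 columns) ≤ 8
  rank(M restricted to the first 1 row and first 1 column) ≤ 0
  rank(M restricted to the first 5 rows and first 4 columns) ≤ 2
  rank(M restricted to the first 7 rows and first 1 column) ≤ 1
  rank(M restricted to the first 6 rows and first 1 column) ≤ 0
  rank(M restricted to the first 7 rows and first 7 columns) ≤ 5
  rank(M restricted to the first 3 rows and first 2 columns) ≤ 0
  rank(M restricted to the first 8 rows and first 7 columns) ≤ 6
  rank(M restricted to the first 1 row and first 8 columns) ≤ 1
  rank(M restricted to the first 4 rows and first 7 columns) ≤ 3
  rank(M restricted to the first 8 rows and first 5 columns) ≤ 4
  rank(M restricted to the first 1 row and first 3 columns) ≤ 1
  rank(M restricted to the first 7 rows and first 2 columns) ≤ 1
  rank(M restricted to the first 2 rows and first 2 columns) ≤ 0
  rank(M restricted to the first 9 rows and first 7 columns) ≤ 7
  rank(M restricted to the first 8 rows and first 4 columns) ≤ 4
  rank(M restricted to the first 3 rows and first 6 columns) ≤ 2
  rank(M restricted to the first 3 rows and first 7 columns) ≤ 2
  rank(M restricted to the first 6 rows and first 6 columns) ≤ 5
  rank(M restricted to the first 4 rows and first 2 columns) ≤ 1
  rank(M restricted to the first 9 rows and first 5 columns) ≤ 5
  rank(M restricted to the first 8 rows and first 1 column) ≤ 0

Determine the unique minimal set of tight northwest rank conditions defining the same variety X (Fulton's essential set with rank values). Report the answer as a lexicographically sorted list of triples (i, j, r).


Recovering R(i,j) via the rank-extension bound from the 26 conditions:

  R[1]: 0, 0, 1, 1, 1, 1, 1, 1, 1
  R[2]: 0, 0, 1, 1, 1, 2, 2, 2, 2
  R[3]: 0, 0, 1, 1, 1, 2, 2, 3, 3
  R[4]: 0, 1, 2, 2, 2, 3, 3, 4, 4
  R[5]: 0, 1, 2, 2, 3, 4, 4, 5, 5
  R[6]: 0, 1, 2, 3, 4, 5, 5, 6, 6
  R[7]: 0, 1, 2, 3, 4, 5, 5, 6, 7
  R[8]: 0, 1, 2, 3, 4, 5, 6, 7, 8
  R[9]: 1, 2, 3, 4, 5, 6, 7, 8, 9

second differences of R give the permutation w = (3, 6, 8, 2, 5, 4, 9, 7, 1).

D(w) has 18 cells with 6 SE-corners; essential set:

[(3, 2, 0), (3, 5, 1), (3, 7, 2), (5, 4, 2), (7, 7, 5), (8, 1, 0)]


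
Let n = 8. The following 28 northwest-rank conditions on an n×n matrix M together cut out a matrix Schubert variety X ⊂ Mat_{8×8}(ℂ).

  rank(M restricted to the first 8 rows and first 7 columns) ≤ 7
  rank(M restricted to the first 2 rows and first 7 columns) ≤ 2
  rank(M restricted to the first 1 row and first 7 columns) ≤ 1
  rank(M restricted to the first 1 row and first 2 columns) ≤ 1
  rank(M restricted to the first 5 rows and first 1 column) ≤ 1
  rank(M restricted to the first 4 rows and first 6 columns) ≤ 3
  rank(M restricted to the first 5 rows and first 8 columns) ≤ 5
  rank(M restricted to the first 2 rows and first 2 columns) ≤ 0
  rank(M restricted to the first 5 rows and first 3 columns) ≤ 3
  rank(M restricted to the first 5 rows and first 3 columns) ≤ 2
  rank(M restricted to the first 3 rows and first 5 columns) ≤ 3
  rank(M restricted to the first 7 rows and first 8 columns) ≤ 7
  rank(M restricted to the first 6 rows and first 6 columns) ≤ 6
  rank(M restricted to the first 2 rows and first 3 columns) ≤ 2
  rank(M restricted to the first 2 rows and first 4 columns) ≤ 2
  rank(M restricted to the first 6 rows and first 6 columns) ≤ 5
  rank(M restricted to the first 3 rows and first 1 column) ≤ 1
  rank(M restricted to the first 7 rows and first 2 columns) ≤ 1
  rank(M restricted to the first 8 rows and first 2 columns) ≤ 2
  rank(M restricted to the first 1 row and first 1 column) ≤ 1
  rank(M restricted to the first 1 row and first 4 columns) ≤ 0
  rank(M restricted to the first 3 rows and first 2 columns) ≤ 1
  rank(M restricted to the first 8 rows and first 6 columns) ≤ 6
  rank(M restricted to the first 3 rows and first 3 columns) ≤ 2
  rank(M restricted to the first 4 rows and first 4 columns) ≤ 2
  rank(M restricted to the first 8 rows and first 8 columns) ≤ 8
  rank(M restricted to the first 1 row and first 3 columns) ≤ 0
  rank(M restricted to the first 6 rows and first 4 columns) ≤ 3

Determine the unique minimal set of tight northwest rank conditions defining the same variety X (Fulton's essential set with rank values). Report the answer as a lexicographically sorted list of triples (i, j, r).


Propagating the 28 rank bounds to every northwest block:

  row 1: 0, 0, 0, 0, 1, 1, 1, 1
  row 2: 0, 0, 1, 1, 2, 2, 2, 2
  row 3: 1, 1, 2, 2, 3, 3, 3, 3
  row 4: 1, 1, 2, 2, 3, 3, 4, 4
  row 5: 1, 1, 2, 3, 4, 4, 5, 5
  row 6: 1, 1, 2, 3, 4, 5, 6, 6
  row 7: 1, 1, 2, 3, 4, 5, 6, 7
  row 8: 1, 2, 3, 4, 5, 6, 7, 8

giving w = (5, 3, 1, 7, 4, 6, 8, 2) via Δ²R.

D(w) has 12 cells with 5 SE-corners; essential set:

[(1, 4, 0), (2, 2, 0), (4, 4, 2), (4, 6, 3), (7, 2, 1)]


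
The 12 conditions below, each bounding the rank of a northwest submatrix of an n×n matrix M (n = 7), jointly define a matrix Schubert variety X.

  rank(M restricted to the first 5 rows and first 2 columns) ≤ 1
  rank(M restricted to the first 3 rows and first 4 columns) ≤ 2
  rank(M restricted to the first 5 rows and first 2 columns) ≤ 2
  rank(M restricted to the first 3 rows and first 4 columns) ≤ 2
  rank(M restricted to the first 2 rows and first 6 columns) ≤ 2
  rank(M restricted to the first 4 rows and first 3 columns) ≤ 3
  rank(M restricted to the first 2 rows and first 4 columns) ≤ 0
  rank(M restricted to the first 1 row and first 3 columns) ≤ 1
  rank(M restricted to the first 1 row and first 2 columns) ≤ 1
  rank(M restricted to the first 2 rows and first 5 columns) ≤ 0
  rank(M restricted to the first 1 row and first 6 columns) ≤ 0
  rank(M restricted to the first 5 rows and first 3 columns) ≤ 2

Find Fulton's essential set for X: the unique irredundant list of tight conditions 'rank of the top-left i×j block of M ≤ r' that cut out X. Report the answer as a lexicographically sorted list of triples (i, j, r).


Recovering R(i,j) via the rank-extension bound from the 12 conditions:

  0  0  0  0  0  0  1
  0  0  0  0  0  1  2
  1  1  1  1  1  2  3
  1  1  2  2  2  3  4
  1  1  2  3  3  4  5
  1  2  3  4  4  5  6
  1  2  3  4  5  6  7

giving w = (7, 6, 1, 3, 4, 2, 5) via Δ²R.

D(w) has 13 cells with 3 SE-corners; essential set:

[(1, 6, 0), (2, 5, 0), (5, 2, 1)]


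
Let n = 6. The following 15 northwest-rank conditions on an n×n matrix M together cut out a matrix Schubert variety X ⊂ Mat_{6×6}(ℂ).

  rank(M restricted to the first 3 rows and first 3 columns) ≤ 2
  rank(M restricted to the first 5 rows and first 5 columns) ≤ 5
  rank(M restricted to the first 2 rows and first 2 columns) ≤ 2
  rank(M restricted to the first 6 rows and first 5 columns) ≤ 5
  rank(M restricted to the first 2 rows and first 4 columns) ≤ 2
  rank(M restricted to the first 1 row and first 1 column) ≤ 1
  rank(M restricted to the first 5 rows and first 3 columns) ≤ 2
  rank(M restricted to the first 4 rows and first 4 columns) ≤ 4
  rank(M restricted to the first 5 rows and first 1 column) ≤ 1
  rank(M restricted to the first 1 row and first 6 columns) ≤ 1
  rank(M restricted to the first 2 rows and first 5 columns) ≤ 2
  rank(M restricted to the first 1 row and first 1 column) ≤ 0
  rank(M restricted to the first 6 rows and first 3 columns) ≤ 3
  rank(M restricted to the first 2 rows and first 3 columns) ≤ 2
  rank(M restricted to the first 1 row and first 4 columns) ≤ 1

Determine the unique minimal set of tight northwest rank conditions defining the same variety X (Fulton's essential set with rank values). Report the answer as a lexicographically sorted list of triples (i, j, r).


Computing R[i][j] = min implied NW-rank bound (n=6, 15 conditions):

  i=1: 0, 1, 1, 1, 1, 1
  i=2: 1, 2, 2, 2, 2, 2
  i=3: 1, 2, 2, 3, 3, 3
  i=4: 1, 2, 2, 3, 4, 4
  i=5: 1, 2, 2, 3, 4, 5
  i=6: 1, 2, 3, 4, 5, 6

second differences of R give the permutation w = (2, 1, 4, 5, 6, 3).

2 SE-corners of the 4-cell Rothe diagram give Ess(w):

[(1, 1, 0), (5, 3, 2)]


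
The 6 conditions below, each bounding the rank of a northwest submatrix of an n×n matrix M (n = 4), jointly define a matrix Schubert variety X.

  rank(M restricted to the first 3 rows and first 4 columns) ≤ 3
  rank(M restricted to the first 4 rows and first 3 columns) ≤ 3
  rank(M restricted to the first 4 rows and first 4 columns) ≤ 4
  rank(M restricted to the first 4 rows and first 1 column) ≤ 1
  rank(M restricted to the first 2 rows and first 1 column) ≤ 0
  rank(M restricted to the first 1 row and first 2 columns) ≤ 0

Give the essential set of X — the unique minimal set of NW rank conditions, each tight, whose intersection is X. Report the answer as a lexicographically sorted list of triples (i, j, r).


Computing R[i][j] = min implied NW-rank bound (n=4, 6 conditions):

  i=1: 0  0  1  1
  i=2: 0  1  2  2
  i=3: 1  2  3  3
  i=4: 1  2  3  4

hence w(1..4) = (3, 2, 1, 4).

ℓ(w)=3; the 2 essential cells (i,j,r):

[(1, 2, 0), (2, 1, 0)]


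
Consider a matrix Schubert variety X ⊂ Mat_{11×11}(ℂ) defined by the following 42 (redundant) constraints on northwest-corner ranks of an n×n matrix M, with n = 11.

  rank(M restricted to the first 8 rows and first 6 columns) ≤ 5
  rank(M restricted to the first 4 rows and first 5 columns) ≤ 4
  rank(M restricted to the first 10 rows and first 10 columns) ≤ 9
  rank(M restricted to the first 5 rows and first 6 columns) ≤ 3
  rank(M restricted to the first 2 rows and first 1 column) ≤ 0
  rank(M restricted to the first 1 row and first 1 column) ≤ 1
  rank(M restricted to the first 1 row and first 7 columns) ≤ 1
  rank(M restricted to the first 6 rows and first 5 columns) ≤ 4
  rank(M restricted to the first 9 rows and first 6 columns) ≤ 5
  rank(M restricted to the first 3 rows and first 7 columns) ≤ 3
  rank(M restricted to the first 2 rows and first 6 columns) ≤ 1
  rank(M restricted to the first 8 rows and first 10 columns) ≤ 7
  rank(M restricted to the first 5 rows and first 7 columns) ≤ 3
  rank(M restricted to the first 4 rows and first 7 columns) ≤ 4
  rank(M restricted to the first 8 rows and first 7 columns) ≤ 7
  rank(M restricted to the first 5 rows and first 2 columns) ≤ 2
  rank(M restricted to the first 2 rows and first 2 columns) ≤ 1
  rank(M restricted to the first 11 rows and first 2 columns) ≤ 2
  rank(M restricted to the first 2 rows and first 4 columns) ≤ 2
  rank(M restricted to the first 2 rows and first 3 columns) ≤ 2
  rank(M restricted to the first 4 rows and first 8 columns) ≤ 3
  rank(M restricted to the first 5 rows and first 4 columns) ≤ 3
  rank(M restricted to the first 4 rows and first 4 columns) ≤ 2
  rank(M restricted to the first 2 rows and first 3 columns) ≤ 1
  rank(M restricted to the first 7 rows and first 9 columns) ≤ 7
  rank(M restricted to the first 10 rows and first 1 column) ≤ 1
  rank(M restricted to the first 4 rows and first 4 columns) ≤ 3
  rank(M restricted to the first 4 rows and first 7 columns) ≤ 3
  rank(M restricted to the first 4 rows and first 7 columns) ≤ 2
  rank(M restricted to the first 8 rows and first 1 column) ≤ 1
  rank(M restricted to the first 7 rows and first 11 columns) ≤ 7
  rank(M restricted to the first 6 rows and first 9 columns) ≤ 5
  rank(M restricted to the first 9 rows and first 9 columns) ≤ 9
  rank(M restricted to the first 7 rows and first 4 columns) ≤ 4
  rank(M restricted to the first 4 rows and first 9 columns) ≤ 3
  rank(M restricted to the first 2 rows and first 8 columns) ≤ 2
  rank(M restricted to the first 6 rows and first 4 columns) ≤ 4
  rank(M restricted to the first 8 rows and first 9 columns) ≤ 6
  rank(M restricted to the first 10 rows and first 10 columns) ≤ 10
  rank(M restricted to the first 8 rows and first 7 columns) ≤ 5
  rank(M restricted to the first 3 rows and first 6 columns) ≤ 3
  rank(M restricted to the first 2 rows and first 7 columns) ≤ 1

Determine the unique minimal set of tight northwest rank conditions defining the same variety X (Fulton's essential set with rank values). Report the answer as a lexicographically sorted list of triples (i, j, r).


Reconstructing r_w from the 42 given conditions:

  i=1: 0 1 1 1 1 1 1 1 1 1 1
  i=2: 0 1 1 1 1 1 1 2 2 2 2
  i=3: 1 2 2 2 2 2 2 3 3 3 3
  i=4: 1 2 2 2 2 2 2 3 3 4 4
  i=5: 1 2 3 3 3 3 3 4 4 5 5
  i=6: 1 2 3 4 4 4 4 5 5 6 6
  i=7: 1 2 3 4 5 5 5 6 6 7 7
  i=8: 1 2 3 4 5 5 5 6 6 7 8
  i=9: 1 2 3 4 5 5 6 7 7 8 9
  i=10: 1 2 3 4 5 6 7 8 8 9 10
  i=11: 1 2 3 4 5 6 7 8 9 10 11

giving w = (2, 8, 1, 10, 3, 4, 5, 11, 7, 6, 9) via Δ²R.

Fulton essential set (7 of the 17 Rothe cells):

[(2, 1, 0), (2, 7, 1), (4, 7, 2), (4, 9, 3), (8, 7, 5), (8, 9, 6), (9, 6, 5)]


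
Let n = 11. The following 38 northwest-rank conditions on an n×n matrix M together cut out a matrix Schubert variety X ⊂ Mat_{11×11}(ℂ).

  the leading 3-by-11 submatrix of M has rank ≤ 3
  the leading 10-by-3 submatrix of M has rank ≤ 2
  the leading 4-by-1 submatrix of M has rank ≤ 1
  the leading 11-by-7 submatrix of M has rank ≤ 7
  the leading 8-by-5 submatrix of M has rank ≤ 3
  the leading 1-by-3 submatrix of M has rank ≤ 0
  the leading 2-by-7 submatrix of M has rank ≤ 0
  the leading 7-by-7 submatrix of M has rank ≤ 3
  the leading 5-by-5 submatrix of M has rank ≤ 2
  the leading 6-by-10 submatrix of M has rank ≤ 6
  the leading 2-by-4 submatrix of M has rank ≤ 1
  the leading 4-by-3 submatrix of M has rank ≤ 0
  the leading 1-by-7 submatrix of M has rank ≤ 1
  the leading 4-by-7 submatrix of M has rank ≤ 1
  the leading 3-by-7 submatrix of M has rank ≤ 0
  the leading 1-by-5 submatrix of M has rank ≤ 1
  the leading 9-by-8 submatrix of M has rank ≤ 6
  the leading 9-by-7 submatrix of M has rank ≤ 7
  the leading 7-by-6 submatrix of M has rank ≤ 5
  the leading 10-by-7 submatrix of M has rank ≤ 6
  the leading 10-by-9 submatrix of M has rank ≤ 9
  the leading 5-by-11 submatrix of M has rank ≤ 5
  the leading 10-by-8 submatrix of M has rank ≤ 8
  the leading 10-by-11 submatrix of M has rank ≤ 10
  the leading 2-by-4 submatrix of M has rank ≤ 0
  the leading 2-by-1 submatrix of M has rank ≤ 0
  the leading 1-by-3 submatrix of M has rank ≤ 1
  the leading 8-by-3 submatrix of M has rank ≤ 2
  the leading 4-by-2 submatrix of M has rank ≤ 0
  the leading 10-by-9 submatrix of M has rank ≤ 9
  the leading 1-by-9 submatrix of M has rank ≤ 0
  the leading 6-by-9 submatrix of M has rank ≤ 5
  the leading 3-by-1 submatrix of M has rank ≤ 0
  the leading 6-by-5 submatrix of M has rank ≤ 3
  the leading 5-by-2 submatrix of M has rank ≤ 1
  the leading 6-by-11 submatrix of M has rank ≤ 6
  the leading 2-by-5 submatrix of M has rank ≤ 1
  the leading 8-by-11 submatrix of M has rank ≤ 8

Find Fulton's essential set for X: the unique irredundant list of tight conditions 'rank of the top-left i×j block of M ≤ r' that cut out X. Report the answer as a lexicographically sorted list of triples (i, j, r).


Recovering R(i,j) via the rank-extension bound from the 38 conditions:

  R[1]: 0 0 0 0 0 0 0 0 0 1 1
  R[2]: 0 0 0 0 0 0 0 1 1 2 2
  R[3]: 0 0 0 0 0 0 0 1 2 3 3
  R[4]: 0 0 0 1 1 1 1 2 3 4 4
  R[5]: 1 1 1 2 2 2 2 3 4 5 5
  R[6]: 1 2 2 3 3 3 3 4 5 6 6
  R[7]: 1 2 2 3 3 3 3 4 5 6 7
  R[8]: 1 2 2 3 3 4 4 5 6 7 8
  R[9]: 1 2 2 3 4 5 5 6 7 8 9
  R[10]: 1 2 2 3 4 5 6 7 8 9 10
  R[11]: 1 2 3 4 5 6 7 8 9 10 11

so w = (10, 8, 9, 4, 1, 2, 11, 6, 5, 7, 3).

6 SE-corners of the 34-cell Rothe diagram give Ess(w):

[(1, 9, 0), (3, 7, 0), (4, 3, 0), (7, 7, 3), (8, 5, 3), (10, 3, 2)]


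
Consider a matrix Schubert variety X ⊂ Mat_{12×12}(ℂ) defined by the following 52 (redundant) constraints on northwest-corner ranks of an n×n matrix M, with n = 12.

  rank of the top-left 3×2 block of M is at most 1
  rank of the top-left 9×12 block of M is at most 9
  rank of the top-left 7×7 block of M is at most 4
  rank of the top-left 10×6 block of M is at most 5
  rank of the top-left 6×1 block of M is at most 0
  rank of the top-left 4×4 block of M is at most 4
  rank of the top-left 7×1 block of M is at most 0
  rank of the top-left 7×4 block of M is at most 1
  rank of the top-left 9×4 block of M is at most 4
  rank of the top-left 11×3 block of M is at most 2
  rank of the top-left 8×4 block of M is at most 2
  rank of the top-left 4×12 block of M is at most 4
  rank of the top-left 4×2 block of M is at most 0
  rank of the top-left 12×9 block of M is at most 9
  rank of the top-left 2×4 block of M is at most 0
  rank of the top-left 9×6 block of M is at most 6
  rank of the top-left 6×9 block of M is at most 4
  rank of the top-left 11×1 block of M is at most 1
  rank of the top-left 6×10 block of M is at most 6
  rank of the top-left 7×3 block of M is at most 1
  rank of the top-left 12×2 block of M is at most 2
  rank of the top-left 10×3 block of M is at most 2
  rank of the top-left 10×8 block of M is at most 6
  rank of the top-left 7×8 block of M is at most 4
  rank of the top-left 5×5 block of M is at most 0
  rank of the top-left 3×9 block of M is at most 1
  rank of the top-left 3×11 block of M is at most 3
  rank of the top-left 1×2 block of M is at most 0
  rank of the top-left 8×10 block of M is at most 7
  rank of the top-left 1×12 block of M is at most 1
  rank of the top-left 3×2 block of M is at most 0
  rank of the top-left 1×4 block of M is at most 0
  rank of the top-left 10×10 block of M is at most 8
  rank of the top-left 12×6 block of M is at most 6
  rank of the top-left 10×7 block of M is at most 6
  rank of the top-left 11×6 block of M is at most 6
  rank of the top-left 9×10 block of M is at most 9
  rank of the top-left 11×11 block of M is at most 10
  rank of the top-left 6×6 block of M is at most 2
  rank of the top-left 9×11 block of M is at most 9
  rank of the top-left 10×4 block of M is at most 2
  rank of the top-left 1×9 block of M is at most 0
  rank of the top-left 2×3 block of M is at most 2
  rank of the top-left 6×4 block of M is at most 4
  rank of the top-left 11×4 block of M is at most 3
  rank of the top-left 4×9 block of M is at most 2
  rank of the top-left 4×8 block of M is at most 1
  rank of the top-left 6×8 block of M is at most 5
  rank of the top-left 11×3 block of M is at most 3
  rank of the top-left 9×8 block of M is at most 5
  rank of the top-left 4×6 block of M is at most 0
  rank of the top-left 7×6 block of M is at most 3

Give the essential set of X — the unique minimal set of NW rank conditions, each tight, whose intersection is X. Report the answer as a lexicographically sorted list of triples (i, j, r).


Computing R[i][j] = min implied NW-rank bound (n=12, 52 conditions):

  row 1: 0, 0, 0, 0, 0, 0, 0, 0, 0, 1, 1, 1
  row 2: 0, 0, 0, 0, 0, 0, 1, 1, 1, 2, 2, 2
  row 3: 0, 0, 0, 0, 0, 0, 1, 1, 1, 2, 3, 3
  row 4: 0, 0, 0, 0, 0, 0, 1, 1, 2, 3, 4, 4
  row 5: 0, 0, 0, 0, 0, 1, 2, 2, 3, 4, 5, 5
  row 6: 0, 1, 1, 1, 1, 2, 3, 3, 4, 5, 6, 6
  row 7: 0, 1, 1, 1, 2, 3, 4, 4, 5, 6, 7, 7
  row 8: 1, 2, 2, 2, 3, 4, 5, 5, 6, 7, 8, 8
  row 9: 1, 2, 2, 2, 3, 4, 5, 5, 6, 7, 8, 9
  row 10: 1, 2, 2, 2, 3, 4, 5, 6, 7, 8, 9, 10
  row 11: 1, 2, 2, 3, 4, 5, 6, 7, 8, 9, 10, 11
  row 12: 1, 2, 3, 4, 5, 6, 7, 8, 9, 10, 11, 12

reading off 1-entries of Δ²R: w = (10, 7, 11, 9, 6, 2, 5, 1, 12, 8, 4, 3).

|D(w)|=45, |Ess(w)|=10:

[(1, 9, 0), (3, 9, 1), (4, 6, 0), (4, 8, 1), (5, 5, 0), (7, 1, 0), (7, 4, 1), (9, 8, 5), (10, 4, 2), (11, 3, 2)]


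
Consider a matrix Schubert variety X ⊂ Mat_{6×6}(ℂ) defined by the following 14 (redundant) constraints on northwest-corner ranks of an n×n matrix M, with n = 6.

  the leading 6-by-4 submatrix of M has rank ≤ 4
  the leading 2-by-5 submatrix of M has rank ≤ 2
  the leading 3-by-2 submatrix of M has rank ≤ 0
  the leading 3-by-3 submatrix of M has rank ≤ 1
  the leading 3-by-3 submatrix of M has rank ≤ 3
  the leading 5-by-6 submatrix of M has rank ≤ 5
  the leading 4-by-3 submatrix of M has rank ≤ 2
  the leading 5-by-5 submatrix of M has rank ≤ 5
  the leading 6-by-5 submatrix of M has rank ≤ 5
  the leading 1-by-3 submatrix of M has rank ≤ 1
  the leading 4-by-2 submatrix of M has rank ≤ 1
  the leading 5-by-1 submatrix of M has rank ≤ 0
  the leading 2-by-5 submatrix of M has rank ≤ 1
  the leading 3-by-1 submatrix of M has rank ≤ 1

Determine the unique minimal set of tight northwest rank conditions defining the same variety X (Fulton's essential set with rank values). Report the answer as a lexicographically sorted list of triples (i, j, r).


Rank table r_w(6×6) implied by the 14 constraints:

  i=1: 0 | 0 | 1 | 1 | 1 | 1
  i=2: 0 | 0 | 1 | 1 | 1 | 2
  i=3: 0 | 0 | 1 | 2 | 2 | 3
  i=4: 0 | 1 | 2 | 3 | 3 | 4
  i=5: 0 | 1 | 2 | 3 | 4 | 5
  i=6: 1 | 2 | 3 | 4 | 5 | 6

so w = (3, 6, 4, 2, 5, 1).

|D(w)|=10, |Ess(w)|=3:

[(2, 5, 1), (3, 2, 0), (5, 1, 0)]


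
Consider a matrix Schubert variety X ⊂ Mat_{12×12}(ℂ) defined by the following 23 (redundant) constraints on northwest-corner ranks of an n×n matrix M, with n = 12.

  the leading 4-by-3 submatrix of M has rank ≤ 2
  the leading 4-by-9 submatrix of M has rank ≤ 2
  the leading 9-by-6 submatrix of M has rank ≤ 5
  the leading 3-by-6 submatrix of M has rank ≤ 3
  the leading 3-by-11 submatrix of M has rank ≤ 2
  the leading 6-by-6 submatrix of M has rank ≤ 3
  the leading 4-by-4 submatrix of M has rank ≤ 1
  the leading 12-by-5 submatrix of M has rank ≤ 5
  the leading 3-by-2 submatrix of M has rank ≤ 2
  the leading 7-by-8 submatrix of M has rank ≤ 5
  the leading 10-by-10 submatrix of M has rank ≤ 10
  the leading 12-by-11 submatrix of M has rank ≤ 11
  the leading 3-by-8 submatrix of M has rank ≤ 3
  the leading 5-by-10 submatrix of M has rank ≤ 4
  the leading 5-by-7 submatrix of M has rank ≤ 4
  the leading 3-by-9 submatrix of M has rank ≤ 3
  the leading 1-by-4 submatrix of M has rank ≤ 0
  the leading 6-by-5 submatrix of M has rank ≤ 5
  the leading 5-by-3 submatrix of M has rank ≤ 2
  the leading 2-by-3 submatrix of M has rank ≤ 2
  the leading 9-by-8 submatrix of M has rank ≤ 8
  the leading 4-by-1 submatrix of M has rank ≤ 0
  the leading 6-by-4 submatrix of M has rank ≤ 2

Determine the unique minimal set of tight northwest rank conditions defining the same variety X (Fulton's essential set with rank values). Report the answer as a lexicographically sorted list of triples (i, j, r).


Reconstructing r_w from the 23 given conditions:

  0, 0, 0, 0, 1, 1, 1, 1, 1, 1, 1, 1
  0, 1, 1, 1, 2, 2, 2, 2, 2, 2, 2, 2
  0, 1, 1, 1, 2, 2, 2, 2, 2, 2, 2, 3
  0, 1, 1, 1, 2, 2, 2, 2, 2, 3, 3, 4
  1, 2, 2, 2, 3, 3, 3, 3, 3, 4, 4, 5
  1, 2, 2, 2, 3, 3, 4, 4, 4, 5, 5, 6
  1, 2, 3, 3, 4, 4, 5, 5, 5, 6, 6, 7
  1, 2, 3, 4, 5, 5, 6, 6, 6, 7, 7, 8
  1, 2, 3, 4, 5, 5, 6, 7, 7, 8, 8, 9
  1, 2, 3, 4, 5, 6, 7, 8, 8, 9, 9, 10
  1, 2, 3, 4, 5, 6, 7, 8, 9, 10, 10, 11
  1, 2, 3, 4, 5, 6, 7, 8, 9, 10, 11, 12

giving w = (5, 2, 12, 10, 1, 7, 3, 4, 8, 6, 9, 11) via Δ²R.

Fulton essential set (8 of the 25 Rothe cells):

[(1, 4, 0), (3, 11, 2), (4, 1, 0), (4, 4, 1), (4, 9, 2), (6, 4, 2), (6, 6, 3), (9, 6, 5)]


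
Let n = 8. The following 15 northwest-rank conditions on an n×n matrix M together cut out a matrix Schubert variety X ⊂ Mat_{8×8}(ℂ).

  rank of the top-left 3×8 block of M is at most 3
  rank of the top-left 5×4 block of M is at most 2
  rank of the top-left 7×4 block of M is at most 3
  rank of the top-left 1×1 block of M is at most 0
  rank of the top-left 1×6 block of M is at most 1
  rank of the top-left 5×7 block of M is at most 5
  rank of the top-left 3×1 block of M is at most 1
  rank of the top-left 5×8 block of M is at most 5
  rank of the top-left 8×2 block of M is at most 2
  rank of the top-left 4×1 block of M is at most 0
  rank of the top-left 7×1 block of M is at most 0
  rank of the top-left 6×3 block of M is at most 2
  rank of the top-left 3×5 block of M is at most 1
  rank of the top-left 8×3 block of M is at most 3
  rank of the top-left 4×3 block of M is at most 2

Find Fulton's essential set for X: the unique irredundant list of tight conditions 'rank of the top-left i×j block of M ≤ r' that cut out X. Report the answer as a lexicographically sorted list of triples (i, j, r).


Reconstructing r_w from the 15 given conditions:

  i=1: 0 1 1 1 1 1 1 1
  i=2: 0 1 1 1 1 2 2 2
  i=3: 0 1 1 1 1 2 3 3
  i=4: 0 1 2 2 2 3 4 4
  i=5: 0 1 2 2 3 4 5 5
  i=6: 0 1 2 3 4 5 6 6
  i=7: 0 1 2 3 4 5 6 7
  i=8: 1 2 3 4 5 6 7 8

giving w = (2, 6, 7, 3, 5, 4, 8, 1) via Δ²R.

Rothe diagram D(w) (14 cells), 3 SE-corners (essential conditions):

[(3, 5, 1), (5, 4, 2), (7, 1, 0)]


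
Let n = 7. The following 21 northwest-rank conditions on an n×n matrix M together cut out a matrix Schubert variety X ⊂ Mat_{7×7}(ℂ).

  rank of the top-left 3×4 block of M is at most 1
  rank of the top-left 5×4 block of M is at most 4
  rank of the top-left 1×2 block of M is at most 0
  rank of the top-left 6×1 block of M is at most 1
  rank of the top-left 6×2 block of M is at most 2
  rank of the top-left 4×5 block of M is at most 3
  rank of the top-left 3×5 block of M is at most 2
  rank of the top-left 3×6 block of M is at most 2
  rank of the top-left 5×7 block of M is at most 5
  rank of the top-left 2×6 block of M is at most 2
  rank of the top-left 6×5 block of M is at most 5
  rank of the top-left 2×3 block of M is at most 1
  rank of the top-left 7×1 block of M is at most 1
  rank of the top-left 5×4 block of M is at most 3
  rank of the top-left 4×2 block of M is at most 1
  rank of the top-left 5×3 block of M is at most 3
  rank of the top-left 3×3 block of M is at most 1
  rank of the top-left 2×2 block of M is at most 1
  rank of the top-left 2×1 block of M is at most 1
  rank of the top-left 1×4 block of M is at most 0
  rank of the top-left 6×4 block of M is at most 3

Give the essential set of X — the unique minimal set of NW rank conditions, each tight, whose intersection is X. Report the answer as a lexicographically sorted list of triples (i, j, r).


Computing R[i][j] = min implied NW-rank bound (n=7, 21 conditions):

  R[1]: 0 | 0 | 0 | 0 | 1 | 1 | 1
  R[2]: 1 | 1 | 1 | 1 | 2 | 2 | 2
  R[3]: 1 | 1 | 1 | 1 | 2 | 2 | 3
  R[4]: 1 | 1 | 2 | 2 | 3 | 3 | 4
  R[5]: 1 | 2 | 3 | 3 | 4 | 4 | 5
  R[6]: 1 | 2 | 3 | 3 | 4 | 5 | 6
  R[7]: 1 | 2 | 3 | 4 | 5 | 6 | 7

second differences of R give the permutation w = (5, 1, 7, 3, 2, 6, 4).

Rothe diagram D(w) (10 cells), 5 SE-corners (essential conditions):

[(1, 4, 0), (3, 4, 1), (3, 6, 2), (4, 2, 1), (6, 4, 3)]


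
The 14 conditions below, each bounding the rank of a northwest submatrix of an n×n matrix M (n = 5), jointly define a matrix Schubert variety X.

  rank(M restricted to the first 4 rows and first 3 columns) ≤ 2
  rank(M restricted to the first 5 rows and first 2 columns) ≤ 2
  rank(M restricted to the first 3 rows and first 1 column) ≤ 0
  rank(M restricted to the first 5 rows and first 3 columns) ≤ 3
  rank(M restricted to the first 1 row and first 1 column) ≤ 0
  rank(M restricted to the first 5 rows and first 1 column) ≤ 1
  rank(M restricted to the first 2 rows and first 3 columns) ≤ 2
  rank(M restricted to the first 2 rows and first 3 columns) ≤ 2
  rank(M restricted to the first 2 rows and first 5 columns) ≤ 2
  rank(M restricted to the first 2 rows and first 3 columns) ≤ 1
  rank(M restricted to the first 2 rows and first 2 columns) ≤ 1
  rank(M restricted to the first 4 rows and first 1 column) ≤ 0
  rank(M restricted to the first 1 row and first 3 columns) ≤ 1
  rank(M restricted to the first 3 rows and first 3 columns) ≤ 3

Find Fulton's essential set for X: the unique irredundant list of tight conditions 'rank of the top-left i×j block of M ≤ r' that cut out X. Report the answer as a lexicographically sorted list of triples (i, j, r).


Reconstructing r_w from the 14 given conditions:

  R[1]: 0, 1, 1, 1, 1
  R[2]: 0, 1, 1, 2, 2
  R[3]: 0, 1, 2, 3, 3
  R[4]: 0, 1, 2, 3, 4
  R[5]: 1, 2, 3, 4, 5

reading off 1-entries of Δ²R: w = (2, 4, 3, 5, 1).

D(w) has 5 cells with 2 SE-corners; essential set:

[(2, 3, 1), (4, 1, 0)]


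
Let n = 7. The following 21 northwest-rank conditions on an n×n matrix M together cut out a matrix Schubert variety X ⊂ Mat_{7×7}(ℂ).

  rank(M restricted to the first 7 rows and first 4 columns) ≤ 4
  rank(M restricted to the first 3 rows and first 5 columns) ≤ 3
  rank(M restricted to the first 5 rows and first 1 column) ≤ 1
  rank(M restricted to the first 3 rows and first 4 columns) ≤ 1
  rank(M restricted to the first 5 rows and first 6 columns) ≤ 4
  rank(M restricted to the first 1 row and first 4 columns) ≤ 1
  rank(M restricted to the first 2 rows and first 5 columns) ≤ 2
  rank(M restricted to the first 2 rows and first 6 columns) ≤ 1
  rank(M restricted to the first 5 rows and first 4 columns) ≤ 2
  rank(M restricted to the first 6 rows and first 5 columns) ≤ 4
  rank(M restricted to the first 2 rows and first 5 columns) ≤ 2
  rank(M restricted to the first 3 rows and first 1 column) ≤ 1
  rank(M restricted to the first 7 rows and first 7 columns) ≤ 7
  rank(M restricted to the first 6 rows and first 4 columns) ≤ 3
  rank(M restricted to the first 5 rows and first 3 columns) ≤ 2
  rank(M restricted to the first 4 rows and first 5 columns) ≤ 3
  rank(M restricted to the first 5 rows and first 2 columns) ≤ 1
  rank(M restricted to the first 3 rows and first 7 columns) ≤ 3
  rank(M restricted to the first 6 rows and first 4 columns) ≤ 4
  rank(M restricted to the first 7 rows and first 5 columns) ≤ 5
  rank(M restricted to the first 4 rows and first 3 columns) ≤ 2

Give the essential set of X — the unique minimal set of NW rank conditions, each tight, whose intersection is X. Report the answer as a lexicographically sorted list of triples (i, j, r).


Reconstructing r_w from the 21 given conditions:

  row 1: 1 | 1 | 1 | 1 | 1 | 1 | 1
  row 2: 1 | 1 | 1 | 1 | 1 | 1 | 2
  row 3: 1 | 1 | 1 | 1 | 2 | 2 | 3
  row 4: 1 | 1 | 2 | 2 | 3 | 3 | 4
  row 5: 1 | 1 | 2 | 2 | 3 | 4 | 5
  row 6: 1 | 2 | 3 | 3 | 4 | 5 | 6
  row 7: 1 | 2 | 3 | 4 | 5 | 6 | 7

so w = (1, 7, 5, 3, 6, 2, 4).

Rothe diagram D(w) (11 cells), 4 SE-corners (essential conditions):

[(2, 6, 1), (3, 4, 1), (5, 2, 1), (5, 4, 2)]


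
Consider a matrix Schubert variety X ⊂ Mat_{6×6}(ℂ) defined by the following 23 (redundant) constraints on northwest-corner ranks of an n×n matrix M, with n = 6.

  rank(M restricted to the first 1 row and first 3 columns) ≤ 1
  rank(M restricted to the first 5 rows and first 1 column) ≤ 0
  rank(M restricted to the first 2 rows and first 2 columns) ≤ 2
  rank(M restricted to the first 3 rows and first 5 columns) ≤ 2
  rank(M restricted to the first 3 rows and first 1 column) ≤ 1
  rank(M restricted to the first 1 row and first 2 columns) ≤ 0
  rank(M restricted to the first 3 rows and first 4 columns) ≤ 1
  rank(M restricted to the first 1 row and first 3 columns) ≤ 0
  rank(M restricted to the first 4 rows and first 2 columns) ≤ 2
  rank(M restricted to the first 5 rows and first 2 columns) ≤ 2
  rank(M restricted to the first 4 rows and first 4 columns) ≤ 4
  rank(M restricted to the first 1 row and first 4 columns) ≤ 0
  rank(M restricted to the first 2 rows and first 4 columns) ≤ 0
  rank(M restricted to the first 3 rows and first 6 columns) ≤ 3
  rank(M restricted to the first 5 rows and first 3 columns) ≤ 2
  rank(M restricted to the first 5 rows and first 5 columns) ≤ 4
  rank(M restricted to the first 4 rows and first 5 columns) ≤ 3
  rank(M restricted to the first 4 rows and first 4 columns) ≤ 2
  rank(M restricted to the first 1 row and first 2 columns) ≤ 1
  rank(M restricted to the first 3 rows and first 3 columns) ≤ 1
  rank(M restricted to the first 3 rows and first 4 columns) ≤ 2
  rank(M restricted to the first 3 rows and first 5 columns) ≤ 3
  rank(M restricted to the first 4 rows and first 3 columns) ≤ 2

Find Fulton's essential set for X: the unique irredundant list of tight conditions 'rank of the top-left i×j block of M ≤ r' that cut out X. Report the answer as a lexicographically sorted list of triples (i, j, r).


Computing R[i][j] = min implied NW-rank bound (n=6, 23 conditions):

  R[1]: 0 | 0 | 0 | 0 | 1 | 1
  R[2]: 0 | 0 | 0 | 0 | 1 | 2
  R[3]: 0 | 1 | 1 | 1 | 2 | 3
  R[4]: 0 | 1 | 2 | 2 | 3 | 4
  R[5]: 0 | 1 | 2 | 3 | 4 | 5
  R[6]: 1 | 2 | 3 | 4 | 5 | 6

giving w = (5, 6, 2, 3, 4, 1) via Δ²R.

Fulton essential set (2 of the 11 Rothe cells):

[(2, 4, 0), (5, 1, 0)]
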